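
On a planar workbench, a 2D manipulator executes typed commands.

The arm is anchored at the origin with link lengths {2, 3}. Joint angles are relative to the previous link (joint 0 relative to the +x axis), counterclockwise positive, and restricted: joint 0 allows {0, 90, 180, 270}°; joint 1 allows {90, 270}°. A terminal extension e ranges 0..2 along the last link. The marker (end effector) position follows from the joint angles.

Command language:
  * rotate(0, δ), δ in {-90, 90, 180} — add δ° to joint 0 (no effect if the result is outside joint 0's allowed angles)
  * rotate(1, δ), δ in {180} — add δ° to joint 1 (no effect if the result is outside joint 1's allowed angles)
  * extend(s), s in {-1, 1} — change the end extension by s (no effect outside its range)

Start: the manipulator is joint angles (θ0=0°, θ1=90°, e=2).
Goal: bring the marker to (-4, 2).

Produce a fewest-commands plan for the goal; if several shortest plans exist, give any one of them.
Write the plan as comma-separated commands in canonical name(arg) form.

initial: joint angles (θ0=0°, θ1=90°, e=2)
[1] after rotate(0, 90): joint angles (θ0=90°, θ1=90°, e=2)
[2] after extend(-1): joint angles (θ0=90°, θ1=90°, e=1)
no 1-step plan works, so 2 is optimal.

rotate(0, 90), extend(-1)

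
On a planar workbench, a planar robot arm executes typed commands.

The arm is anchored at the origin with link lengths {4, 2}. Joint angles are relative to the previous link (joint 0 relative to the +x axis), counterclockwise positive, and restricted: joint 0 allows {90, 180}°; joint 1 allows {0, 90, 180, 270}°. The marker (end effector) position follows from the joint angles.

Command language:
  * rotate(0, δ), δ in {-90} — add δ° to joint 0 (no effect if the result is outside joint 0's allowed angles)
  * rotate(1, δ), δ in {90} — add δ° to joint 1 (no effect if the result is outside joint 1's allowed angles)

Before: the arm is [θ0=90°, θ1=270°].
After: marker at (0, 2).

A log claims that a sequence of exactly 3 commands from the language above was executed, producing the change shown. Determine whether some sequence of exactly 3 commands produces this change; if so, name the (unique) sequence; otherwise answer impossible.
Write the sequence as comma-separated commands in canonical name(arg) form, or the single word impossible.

from: [θ0=90°, θ1=270°]
step 1 (rotate(1, 90)): [θ0=90°, θ1=0°]
step 2 (rotate(1, 90)): [θ0=90°, θ1=90°]
step 3 (rotate(1, 90)): [θ0=90°, θ1=180°]
uniquely the one of 8 3-step routes that fits.

rotate(1, 90), rotate(1, 90), rotate(1, 90)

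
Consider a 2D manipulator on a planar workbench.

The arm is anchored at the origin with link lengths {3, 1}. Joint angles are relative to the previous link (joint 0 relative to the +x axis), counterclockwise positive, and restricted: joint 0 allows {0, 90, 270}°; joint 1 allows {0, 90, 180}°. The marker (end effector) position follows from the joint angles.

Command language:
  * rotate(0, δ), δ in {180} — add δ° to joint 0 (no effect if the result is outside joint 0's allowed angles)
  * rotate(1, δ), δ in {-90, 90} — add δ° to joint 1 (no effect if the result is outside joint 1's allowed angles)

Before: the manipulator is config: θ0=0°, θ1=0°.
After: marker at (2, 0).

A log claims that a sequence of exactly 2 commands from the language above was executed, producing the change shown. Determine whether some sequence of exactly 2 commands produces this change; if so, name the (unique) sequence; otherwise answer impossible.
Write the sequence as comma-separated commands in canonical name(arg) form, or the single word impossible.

initial: config: θ0=0°, θ1=0°
step 1 (rotate(1, 90)): config: θ0=0°, θ1=90°
step 2 (rotate(1, 90)): config: θ0=0°, θ1=180°
uniquely the one of 9 2-step routes that fits.

rotate(1, 90), rotate(1, 90)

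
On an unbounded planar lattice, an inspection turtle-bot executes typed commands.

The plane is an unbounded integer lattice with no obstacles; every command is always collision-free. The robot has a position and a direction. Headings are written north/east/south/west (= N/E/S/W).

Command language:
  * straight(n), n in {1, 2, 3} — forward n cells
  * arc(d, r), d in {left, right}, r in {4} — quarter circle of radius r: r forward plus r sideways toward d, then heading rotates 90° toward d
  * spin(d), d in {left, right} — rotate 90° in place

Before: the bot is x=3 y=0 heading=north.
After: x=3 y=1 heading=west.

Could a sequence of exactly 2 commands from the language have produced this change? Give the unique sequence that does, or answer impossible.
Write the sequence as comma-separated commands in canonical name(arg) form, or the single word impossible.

key: position moved to (3,1) AND the heading swung to W — translation plus rotation needed
from: x=3 y=0 heading=north
t=1 straight(1) ⇒ x=3 y=1 heading=north
t=2 spin(left) ⇒ x=3 y=1 heading=west
all 49 alternatives checked — unique.

straight(1), spin(left)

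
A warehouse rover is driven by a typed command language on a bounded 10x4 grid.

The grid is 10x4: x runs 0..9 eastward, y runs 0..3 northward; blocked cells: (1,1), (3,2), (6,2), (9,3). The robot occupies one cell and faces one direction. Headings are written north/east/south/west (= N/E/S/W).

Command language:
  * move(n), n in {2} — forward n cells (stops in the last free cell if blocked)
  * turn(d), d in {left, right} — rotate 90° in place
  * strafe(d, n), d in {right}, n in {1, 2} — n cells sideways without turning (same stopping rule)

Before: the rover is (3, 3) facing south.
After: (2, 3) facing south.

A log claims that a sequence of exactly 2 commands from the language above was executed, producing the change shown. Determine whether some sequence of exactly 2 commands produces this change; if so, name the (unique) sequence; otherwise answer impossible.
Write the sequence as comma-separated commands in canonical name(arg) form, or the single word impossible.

move(2), strafe(right, 1)

key: heading stays S — no command in the sequence turns
t0: (3, 3) facing south
step 1 (move(2)): (3, 3) facing south
step 2 (strafe(right, 1)): (2, 3) facing south
all 25 alternatives checked — unique.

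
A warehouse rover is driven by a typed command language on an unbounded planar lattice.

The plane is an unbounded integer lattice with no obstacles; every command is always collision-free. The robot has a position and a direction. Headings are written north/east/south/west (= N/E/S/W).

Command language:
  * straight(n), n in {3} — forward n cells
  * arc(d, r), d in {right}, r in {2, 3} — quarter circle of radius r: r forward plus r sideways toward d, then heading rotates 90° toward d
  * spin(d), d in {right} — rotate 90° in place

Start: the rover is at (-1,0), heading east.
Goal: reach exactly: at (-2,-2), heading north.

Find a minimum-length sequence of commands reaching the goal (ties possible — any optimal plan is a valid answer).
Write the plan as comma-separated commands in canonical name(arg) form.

arc(right, 2), straight(3), spin(right), arc(right, 3)

t0: at (-1,0), heading east
1. arc(right, 2) → at (1,-2), heading south
2. straight(3) → at (1,-5), heading south
3. spin(right) → at (1,-5), heading west
4. arc(right, 3) → at (-2,-2), heading north
minimal: 4 command(s), checked below 4.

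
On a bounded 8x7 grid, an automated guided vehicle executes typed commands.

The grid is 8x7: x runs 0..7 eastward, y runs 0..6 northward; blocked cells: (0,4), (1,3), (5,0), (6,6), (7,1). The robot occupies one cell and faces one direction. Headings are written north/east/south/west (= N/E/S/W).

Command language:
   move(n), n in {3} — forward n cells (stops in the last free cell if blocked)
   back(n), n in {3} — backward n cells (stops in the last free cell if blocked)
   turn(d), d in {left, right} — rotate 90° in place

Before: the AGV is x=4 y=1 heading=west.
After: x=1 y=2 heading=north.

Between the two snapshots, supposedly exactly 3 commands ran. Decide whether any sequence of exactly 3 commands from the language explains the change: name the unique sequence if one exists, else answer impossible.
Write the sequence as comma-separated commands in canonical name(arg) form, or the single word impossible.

move(3), turn(right), move(3)

key: the second move(3) is stopped early by the blocked cell at (1,3)
t0: x=4 y=1 heading=west
step 1 (move(3)): x=1 y=1 heading=west
step 2 (turn(right)): x=1 y=1 heading=north
step 3 (move(3)): x=1 y=2 heading=north
all 64 alternatives checked — unique.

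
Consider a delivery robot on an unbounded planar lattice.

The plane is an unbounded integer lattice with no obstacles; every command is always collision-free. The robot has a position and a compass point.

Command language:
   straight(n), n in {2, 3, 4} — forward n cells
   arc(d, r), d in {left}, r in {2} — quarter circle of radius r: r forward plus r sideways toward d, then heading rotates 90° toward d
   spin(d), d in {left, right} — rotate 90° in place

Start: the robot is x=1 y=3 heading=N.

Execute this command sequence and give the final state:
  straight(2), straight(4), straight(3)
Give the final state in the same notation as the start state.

x=1 y=12 heading=N

t0: x=1 y=3 heading=N
step 1 (straight(2)): x=1 y=5 heading=N
step 2 (straight(4)): x=1 y=9 heading=N
step 3 (straight(3)): x=1 y=12 heading=N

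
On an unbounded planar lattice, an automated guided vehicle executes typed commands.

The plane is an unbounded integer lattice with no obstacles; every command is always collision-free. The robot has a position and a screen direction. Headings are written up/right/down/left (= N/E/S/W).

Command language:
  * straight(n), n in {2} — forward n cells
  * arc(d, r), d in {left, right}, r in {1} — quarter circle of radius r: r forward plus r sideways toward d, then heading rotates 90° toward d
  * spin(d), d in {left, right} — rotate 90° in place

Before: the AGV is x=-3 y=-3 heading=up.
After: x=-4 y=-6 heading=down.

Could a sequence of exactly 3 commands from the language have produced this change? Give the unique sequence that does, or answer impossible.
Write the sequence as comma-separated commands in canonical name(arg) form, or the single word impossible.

spin(left), arc(left, 1), straight(2)

key: position moved to (-4,-6) AND the heading swung to S — translation plus rotation needed
t0: x=-3 y=-3 heading=up
[1] after spin(left): x=-3 y=-3 heading=left
[2] after arc(left, 1): x=-4 y=-4 heading=down
[3] after straight(2): x=-4 y=-6 heading=down
no other 3-command option fits: unique.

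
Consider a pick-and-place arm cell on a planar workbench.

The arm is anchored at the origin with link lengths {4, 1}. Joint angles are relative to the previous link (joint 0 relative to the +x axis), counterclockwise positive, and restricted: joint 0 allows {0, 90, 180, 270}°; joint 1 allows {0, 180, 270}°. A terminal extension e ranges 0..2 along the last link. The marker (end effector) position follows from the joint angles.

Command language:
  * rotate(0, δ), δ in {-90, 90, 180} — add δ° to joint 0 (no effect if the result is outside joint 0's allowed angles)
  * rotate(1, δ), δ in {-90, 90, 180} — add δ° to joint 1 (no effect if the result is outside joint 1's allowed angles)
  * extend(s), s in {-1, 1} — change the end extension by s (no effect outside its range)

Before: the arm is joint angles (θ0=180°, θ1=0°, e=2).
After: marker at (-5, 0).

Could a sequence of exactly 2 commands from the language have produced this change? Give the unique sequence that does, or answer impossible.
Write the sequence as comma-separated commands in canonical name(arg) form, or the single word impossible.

t0: joint angles (θ0=180°, θ1=0°, e=2)
1. extend(-1) → joint angles (θ0=180°, θ1=0°, e=1)
2. extend(-1) → joint angles (θ0=180°, θ1=0°, e=0)
no other 2-command option fits: unique.

extend(-1), extend(-1)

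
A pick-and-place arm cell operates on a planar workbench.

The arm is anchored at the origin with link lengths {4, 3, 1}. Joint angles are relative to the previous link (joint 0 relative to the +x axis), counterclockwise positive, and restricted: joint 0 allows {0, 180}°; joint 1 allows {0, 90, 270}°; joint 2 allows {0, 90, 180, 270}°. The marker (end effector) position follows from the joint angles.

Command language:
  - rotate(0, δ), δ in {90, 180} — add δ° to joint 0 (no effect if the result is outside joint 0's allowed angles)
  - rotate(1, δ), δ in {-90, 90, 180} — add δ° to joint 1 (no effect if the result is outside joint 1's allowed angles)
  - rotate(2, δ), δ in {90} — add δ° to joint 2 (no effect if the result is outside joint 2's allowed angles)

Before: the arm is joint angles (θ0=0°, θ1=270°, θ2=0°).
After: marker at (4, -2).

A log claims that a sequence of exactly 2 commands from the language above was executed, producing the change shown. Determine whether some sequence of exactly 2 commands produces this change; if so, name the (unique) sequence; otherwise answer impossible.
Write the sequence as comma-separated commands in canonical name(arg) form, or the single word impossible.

start: joint angles (θ0=0°, θ1=270°, θ2=0°)
1. rotate(2, 90) → joint angles (θ0=0°, θ1=270°, θ2=90°)
2. rotate(2, 90) → joint angles (θ0=0°, θ1=270°, θ2=180°)
no rival 2-sequence matches.

rotate(2, 90), rotate(2, 90)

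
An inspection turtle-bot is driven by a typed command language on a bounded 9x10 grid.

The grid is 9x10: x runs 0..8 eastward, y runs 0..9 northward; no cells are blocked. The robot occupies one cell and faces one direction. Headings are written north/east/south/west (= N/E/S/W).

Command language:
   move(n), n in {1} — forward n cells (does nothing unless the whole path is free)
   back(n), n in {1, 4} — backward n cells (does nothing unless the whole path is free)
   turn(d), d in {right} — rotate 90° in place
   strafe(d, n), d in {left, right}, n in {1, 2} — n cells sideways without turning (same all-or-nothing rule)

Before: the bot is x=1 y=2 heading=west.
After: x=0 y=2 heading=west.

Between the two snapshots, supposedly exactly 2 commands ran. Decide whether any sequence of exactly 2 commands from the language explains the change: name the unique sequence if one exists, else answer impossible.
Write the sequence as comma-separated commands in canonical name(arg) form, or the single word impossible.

key: the second move(1) would leave the grid, so it does nothing
from: x=1 y=2 heading=west
[1] after move(1): x=0 y=2 heading=west
[2] after move(1): x=0 y=2 heading=west
no rival 2-sequence matches.

move(1), move(1)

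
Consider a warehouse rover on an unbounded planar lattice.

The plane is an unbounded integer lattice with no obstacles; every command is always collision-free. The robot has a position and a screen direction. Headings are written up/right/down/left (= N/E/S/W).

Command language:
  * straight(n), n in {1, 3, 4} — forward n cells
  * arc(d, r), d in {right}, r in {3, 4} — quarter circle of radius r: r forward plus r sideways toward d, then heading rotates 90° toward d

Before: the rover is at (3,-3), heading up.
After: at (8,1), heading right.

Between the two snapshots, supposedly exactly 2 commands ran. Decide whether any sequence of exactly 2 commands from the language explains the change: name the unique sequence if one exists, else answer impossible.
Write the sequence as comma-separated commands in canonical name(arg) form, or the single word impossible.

key: order matters: swapping arc(right, 4) and straight(1) lands elsewhere
t0: at (3,-3), heading up
step 1 (arc(right, 4)): at (7,1), heading right
step 2 (straight(1)): at (8,1), heading right
all 25 alternatives checked — unique.

arc(right, 4), straight(1)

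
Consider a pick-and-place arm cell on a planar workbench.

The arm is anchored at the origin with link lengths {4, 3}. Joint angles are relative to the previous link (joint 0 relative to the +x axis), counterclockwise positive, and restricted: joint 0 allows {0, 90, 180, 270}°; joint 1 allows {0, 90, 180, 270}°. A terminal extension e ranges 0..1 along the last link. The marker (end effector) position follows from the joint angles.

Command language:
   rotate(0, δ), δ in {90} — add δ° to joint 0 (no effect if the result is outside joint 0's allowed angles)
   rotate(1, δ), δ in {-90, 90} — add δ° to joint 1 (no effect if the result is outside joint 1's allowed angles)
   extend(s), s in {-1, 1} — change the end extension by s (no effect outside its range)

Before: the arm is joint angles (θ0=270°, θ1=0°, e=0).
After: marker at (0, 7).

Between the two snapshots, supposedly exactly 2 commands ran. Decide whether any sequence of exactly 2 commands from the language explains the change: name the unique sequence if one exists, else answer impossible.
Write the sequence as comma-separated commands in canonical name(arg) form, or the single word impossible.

rotate(0, 90), rotate(0, 90)

begin: joint angles (θ0=270°, θ1=0°, e=0)
[1] after rotate(0, 90): joint angles (θ0=0°, θ1=0°, e=0)
[2] after rotate(0, 90): joint angles (θ0=90°, θ1=0°, e=0)
all 25 alternatives checked — unique.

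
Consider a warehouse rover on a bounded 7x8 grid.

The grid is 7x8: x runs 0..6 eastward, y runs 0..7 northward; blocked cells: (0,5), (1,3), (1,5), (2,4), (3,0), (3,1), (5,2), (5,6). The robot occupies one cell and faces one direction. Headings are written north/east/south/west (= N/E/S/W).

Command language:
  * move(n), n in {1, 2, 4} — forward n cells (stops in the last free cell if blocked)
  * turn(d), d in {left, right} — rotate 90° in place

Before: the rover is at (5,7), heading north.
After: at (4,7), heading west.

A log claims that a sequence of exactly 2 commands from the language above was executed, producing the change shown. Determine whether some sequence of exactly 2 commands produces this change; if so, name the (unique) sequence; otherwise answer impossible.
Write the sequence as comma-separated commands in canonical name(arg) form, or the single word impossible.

key: order matters: swapping turn(left) and move(1) lands elsewhere
from: at (5,7), heading north
1. turn(left) → at (5,7), heading west
2. move(1) → at (4,7), heading west
no rival 2-sequence matches.

turn(left), move(1)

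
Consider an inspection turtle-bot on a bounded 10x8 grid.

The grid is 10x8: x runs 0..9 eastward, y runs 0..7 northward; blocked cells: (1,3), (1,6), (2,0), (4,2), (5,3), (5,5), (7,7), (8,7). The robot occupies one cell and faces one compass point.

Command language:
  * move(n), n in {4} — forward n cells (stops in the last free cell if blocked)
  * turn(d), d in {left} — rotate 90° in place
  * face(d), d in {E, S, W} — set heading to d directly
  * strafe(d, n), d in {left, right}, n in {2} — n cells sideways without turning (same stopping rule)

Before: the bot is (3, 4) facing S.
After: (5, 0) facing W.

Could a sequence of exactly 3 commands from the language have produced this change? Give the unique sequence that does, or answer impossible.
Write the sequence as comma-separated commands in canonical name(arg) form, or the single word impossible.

move(4), strafe(left, 2), face(W)

key: order matters: swapping move(4) and face(W) lands elsewhere
initial: (3, 4) facing S
step 1 (move(4)): (3, 0) facing S
step 2 (strafe(left, 2)): (5, 0) facing S
step 3 (face(W)): (5, 0) facing W
uniquely the one of 343 3-step routes that fits.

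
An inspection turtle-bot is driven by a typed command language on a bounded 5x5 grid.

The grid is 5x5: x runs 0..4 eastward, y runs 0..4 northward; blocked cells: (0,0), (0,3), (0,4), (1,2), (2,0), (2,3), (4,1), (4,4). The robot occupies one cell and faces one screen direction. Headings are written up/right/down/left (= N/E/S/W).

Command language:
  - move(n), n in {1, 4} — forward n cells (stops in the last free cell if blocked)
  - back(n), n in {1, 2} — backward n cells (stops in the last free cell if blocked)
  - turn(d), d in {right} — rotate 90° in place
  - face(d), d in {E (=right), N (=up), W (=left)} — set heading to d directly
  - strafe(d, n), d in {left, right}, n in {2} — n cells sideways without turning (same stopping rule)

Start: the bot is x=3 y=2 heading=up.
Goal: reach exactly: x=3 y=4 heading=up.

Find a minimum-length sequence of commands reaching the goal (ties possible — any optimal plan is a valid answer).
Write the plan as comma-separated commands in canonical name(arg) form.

initial: x=3 y=2 heading=up
t=1 move(4) ⇒ x=3 y=4 heading=up
shorter routes all fall short; 1 is best.

move(4)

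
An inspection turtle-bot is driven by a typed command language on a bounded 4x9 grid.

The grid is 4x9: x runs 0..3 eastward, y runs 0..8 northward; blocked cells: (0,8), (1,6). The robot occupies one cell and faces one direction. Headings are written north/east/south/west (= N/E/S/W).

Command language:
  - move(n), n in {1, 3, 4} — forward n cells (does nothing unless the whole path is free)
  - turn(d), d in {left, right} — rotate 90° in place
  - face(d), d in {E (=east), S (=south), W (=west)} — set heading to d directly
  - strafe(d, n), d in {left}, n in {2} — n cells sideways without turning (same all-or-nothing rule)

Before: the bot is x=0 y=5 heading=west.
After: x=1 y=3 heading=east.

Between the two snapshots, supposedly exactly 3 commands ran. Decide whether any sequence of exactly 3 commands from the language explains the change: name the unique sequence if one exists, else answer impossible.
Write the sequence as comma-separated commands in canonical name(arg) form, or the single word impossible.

key: cell and facing (now E) both changed — the 3 commands mix motion and turning
begin: x=0 y=5 heading=west
1. strafe(left, 2) → x=0 y=3 heading=west
2. face(E) → x=0 y=3 heading=east
3. move(1) → x=1 y=3 heading=east
all 729 alternatives checked — unique.

strafe(left, 2), face(E), move(1)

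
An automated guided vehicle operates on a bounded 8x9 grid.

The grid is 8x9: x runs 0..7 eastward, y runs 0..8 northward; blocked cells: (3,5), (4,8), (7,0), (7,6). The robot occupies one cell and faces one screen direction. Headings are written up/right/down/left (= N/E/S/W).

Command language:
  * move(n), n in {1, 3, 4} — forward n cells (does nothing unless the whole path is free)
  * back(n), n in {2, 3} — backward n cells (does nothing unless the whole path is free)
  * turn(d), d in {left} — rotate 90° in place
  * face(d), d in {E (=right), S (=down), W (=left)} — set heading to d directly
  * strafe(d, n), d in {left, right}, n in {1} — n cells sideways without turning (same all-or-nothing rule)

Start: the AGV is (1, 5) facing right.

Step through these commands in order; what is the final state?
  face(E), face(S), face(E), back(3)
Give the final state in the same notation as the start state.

begin: (1, 5) facing right
1. face(E) → (1, 5) facing right
2. face(S) → (1, 5) facing down
3. face(E) → (1, 5) facing right
4. back(3) → (1, 5) facing right

(1, 5) facing right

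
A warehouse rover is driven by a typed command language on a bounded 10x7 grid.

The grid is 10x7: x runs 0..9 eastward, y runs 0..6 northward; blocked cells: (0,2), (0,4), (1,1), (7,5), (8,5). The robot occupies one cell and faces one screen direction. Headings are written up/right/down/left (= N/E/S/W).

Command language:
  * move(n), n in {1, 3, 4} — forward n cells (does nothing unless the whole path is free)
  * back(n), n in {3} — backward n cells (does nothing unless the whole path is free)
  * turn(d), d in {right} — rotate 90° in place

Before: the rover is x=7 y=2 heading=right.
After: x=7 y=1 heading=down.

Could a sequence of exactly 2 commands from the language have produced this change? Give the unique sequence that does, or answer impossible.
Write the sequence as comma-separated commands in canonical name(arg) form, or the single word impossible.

key: running move(1) before turn(right) would end elsewhere — order is forced
from: x=7 y=2 heading=right
1. turn(right) → x=7 y=2 heading=down
2. move(1) → x=7 y=1 heading=down
all 25 alternatives checked — unique.

turn(right), move(1)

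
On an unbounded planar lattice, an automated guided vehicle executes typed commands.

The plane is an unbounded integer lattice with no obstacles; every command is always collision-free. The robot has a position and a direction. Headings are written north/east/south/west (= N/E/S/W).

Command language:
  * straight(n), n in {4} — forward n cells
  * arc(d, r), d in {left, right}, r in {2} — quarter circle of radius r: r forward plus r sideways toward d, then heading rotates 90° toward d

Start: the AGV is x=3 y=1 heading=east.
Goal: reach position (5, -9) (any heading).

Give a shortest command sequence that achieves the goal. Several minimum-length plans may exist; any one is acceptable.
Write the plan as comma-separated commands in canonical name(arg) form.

from: x=3 y=1 heading=east
t=1 arc(right, 2) ⇒ x=5 y=-1 heading=south
t=2 straight(4) ⇒ x=5 y=-5 heading=south
t=3 straight(4) ⇒ x=5 y=-9 heading=south
nothing shorter than 3 reaches the goal.

arc(right, 2), straight(4), straight(4)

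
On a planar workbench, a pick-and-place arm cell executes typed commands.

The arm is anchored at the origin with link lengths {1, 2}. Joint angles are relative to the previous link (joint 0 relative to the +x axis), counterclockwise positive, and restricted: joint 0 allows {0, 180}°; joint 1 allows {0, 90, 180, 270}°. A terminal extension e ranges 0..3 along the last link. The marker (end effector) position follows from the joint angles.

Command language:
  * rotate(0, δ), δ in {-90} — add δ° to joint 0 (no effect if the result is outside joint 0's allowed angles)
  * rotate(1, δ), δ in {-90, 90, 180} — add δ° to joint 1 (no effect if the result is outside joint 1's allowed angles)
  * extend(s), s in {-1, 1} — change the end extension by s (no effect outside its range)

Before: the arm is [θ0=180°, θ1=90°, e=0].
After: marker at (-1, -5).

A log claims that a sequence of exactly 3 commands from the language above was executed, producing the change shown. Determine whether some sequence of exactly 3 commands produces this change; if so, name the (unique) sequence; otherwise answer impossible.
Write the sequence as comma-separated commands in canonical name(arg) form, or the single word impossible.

extend(1), extend(1), extend(1)

initial: [θ0=180°, θ1=90°, e=0]
[1] after extend(1): [θ0=180°, θ1=90°, e=1]
[2] after extend(1): [θ0=180°, θ1=90°, e=2]
[3] after extend(1): [θ0=180°, θ1=90°, e=3]
no rival 3-sequence matches.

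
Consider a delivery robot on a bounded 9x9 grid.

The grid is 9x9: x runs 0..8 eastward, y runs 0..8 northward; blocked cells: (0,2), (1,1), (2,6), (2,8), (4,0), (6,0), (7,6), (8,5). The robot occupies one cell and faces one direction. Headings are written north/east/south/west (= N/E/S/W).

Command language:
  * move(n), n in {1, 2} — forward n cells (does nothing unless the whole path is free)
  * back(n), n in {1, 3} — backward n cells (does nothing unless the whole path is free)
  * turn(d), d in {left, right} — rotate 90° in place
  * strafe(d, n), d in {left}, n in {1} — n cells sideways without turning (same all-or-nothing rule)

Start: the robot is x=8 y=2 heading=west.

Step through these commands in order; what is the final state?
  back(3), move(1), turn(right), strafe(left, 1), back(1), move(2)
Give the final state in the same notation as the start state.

begin: x=8 y=2 heading=west
step 1 (back(3)): x=8 y=2 heading=west
step 2 (move(1)): x=7 y=2 heading=west
step 3 (turn(right)): x=7 y=2 heading=north
step 4 (strafe(left, 1)): x=6 y=2 heading=north
step 5 (back(1)): x=6 y=1 heading=north
step 6 (move(2)): x=6 y=3 heading=north

x=6 y=3 heading=north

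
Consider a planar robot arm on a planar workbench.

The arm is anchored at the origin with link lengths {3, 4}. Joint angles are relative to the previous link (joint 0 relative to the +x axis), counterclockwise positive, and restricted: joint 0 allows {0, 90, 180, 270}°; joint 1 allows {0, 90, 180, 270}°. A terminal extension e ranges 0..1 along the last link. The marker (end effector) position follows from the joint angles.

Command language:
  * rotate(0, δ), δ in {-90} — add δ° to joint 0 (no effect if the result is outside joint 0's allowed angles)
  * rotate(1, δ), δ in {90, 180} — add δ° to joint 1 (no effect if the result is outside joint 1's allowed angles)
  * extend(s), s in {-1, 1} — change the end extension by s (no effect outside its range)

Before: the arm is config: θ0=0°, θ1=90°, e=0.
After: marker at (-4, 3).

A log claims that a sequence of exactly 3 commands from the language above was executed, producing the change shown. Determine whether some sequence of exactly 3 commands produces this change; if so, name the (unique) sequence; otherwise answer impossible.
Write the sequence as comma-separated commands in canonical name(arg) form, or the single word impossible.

rotate(0, -90), rotate(0, -90), rotate(0, -90)

t0: config: θ0=0°, θ1=90°, e=0
t=1 rotate(0, -90) ⇒ config: θ0=270°, θ1=90°, e=0
t=2 rotate(0, -90) ⇒ config: θ0=180°, θ1=90°, e=0
t=3 rotate(0, -90) ⇒ config: θ0=90°, θ1=90°, e=0
no rival 3-sequence matches.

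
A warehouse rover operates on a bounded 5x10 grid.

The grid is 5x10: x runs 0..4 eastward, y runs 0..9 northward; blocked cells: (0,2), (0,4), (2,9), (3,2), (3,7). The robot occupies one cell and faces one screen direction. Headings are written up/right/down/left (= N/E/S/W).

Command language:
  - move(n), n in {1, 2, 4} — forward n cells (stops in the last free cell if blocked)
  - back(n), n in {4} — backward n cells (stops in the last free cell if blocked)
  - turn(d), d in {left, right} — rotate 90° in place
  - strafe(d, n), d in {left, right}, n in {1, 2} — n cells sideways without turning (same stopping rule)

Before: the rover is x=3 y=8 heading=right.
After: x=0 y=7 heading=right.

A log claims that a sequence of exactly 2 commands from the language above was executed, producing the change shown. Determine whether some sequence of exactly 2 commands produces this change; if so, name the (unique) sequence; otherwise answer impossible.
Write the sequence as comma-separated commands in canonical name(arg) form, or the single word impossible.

key: back(4) runs into the grid edge before its full distance
t0: x=3 y=8 heading=right
step 1 (back(4)): x=0 y=8 heading=right
step 2 (strafe(right, 1)): x=0 y=7 heading=right
uniquely the one of 100 2-step routes that fits.

back(4), strafe(right, 1)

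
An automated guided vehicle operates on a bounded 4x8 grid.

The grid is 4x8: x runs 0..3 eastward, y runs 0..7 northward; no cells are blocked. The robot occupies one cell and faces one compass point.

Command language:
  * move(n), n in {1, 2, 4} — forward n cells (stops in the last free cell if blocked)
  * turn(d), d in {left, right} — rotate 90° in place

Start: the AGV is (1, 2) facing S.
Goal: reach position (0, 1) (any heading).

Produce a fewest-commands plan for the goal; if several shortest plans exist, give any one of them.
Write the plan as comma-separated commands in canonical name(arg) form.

move(1), turn(right), move(2)

start: (1, 2) facing S
step 1 (move(1)): (1, 1) facing S
step 2 (turn(right)): (1, 1) facing W
step 3 (move(2)): (0, 1) facing W
minimal: 3 command(s), checked below 3.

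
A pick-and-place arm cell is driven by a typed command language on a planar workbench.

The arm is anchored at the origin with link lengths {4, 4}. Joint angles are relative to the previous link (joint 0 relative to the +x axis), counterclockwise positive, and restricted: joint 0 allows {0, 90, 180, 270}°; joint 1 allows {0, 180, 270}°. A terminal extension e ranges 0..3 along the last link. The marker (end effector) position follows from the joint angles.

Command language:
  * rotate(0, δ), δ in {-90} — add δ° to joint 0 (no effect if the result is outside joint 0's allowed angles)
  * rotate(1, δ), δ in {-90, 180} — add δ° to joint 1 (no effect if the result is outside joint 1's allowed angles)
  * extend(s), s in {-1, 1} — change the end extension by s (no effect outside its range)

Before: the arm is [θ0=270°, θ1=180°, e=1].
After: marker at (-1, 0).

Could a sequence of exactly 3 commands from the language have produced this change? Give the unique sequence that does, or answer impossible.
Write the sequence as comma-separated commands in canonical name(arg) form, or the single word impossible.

from: [θ0=270°, θ1=180°, e=1]
[1] after rotate(0, -90): [θ0=180°, θ1=180°, e=1]
[2] after rotate(0, -90): [θ0=90°, θ1=180°, e=1]
[3] after rotate(0, -90): [θ0=0°, θ1=180°, e=1]
no rival 3-sequence matches.

rotate(0, -90), rotate(0, -90), rotate(0, -90)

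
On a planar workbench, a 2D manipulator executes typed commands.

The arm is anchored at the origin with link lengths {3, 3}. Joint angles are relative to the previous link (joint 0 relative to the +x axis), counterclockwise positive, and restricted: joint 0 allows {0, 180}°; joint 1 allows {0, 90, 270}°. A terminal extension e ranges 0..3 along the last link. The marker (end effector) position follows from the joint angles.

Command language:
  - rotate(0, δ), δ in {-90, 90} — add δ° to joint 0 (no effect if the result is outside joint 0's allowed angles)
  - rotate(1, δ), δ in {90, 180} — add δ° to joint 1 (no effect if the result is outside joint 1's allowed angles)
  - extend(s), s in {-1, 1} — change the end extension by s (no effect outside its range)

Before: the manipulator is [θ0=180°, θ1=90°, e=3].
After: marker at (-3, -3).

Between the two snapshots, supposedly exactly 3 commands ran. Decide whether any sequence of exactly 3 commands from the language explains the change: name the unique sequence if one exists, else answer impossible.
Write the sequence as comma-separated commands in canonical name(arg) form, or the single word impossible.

t0: [θ0=180°, θ1=90°, e=3]
t=1 extend(-1) ⇒ [θ0=180°, θ1=90°, e=2]
t=2 extend(-1) ⇒ [θ0=180°, θ1=90°, e=1]
t=3 extend(-1) ⇒ [θ0=180°, θ1=90°, e=0]
uniquely the one of 216 3-step routes that fits.

extend(-1), extend(-1), extend(-1)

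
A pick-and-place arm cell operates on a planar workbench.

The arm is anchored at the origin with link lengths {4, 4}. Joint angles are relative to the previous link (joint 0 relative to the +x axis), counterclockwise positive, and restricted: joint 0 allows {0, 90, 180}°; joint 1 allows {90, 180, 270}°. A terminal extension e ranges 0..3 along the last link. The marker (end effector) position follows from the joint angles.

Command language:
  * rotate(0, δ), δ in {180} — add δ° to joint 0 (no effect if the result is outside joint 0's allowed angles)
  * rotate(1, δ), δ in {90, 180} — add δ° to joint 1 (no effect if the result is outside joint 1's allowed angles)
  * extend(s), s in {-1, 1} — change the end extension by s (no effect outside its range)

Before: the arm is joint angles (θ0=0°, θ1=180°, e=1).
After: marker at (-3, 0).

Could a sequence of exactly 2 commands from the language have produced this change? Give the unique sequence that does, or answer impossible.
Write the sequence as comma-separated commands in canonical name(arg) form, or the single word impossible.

extend(1), extend(1)

begin: joint angles (θ0=0°, θ1=180°, e=1)
t=1 extend(1) ⇒ joint angles (θ0=0°, θ1=180°, e=2)
t=2 extend(1) ⇒ joint angles (θ0=0°, θ1=180°, e=3)
all 25 alternatives checked — unique.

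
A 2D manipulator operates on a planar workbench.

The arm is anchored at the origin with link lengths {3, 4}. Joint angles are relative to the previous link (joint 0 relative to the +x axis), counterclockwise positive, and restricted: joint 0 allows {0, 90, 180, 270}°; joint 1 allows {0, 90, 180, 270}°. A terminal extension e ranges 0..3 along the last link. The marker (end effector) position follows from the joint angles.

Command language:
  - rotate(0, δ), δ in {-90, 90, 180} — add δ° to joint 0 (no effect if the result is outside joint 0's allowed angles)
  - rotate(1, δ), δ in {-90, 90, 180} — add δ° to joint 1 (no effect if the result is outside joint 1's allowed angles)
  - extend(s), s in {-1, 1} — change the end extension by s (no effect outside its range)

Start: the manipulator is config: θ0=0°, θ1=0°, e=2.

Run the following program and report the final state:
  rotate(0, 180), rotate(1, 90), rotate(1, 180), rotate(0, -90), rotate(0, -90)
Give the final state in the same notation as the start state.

config: θ0=0°, θ1=270°, e=2

initial: config: θ0=0°, θ1=0°, e=2
t=1 rotate(0, 180) ⇒ config: θ0=180°, θ1=0°, e=2
t=2 rotate(1, 90) ⇒ config: θ0=180°, θ1=90°, e=2
t=3 rotate(1, 180) ⇒ config: θ0=180°, θ1=270°, e=2
t=4 rotate(0, -90) ⇒ config: θ0=90°, θ1=270°, e=2
t=5 rotate(0, -90) ⇒ config: θ0=0°, θ1=270°, e=2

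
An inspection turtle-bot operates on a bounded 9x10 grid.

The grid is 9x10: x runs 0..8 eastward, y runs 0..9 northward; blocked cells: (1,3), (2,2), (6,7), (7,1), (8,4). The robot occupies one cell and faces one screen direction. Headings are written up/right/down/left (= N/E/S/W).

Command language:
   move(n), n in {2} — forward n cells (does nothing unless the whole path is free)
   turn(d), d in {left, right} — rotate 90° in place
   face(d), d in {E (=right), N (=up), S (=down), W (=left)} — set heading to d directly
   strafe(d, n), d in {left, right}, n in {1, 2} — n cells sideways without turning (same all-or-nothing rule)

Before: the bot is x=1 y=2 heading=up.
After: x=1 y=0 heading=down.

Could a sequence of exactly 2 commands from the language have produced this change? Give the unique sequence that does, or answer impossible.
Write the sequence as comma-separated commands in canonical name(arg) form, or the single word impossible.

face(S), move(2)

key: position moved to (1,0) AND the heading swung to S — translation plus rotation needed
initial: x=1 y=2 heading=up
step 1 (face(S)): x=1 y=2 heading=down
step 2 (move(2)): x=1 y=0 heading=down
all 121 alternatives checked — unique.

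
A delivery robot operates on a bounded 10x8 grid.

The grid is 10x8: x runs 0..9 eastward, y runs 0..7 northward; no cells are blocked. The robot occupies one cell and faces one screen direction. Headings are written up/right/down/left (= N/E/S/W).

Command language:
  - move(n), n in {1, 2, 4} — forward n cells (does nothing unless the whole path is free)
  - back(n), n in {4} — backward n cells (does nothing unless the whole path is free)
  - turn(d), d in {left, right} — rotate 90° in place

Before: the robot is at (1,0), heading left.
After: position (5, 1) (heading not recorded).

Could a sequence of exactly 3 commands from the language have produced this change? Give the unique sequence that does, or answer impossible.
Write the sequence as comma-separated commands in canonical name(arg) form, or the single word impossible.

key: running move(1) before back(4) would end elsewhere — order is forced
t0: at (1,0), heading left
1. back(4) → at (5,0), heading left
2. turn(right) → at (5,0), heading up
3. move(1) → at (5,1), heading up
no rival 3-sequence matches.

back(4), turn(right), move(1)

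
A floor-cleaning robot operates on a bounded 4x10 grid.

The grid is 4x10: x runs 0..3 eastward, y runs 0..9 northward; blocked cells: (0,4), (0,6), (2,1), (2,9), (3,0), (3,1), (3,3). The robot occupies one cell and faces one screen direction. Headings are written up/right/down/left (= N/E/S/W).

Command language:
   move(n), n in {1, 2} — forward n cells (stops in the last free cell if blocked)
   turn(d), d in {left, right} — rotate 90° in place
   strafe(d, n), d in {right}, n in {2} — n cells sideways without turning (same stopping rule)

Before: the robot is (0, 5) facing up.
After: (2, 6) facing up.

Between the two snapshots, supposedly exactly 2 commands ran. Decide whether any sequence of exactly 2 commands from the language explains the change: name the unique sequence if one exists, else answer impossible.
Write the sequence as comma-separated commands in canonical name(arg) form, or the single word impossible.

key: order matters: swapping strafe(right, 2) and move(1) lands elsewhere
t0: (0, 5) facing up
[1] after strafe(right, 2): (2, 5) facing up
[2] after move(1): (2, 6) facing up
no other 2-command option fits: unique.

strafe(right, 2), move(1)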